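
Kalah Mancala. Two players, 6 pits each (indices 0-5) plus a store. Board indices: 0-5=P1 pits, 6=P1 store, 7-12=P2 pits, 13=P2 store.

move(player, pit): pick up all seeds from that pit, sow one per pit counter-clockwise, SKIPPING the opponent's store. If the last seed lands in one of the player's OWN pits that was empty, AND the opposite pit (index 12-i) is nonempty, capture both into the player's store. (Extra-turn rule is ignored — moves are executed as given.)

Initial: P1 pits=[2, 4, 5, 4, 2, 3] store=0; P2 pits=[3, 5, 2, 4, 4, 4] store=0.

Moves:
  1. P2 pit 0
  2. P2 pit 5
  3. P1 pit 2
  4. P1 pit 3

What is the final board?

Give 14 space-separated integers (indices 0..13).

Move 1: P2 pit0 -> P1=[2,4,5,4,2,3](0) P2=[0,6,3,5,4,4](0)
Move 2: P2 pit5 -> P1=[3,5,6,4,2,3](0) P2=[0,6,3,5,4,0](1)
Move 3: P1 pit2 -> P1=[3,5,0,5,3,4](1) P2=[1,7,3,5,4,0](1)
Move 4: P1 pit3 -> P1=[3,5,0,0,4,5](2) P2=[2,8,3,5,4,0](1)

Answer: 3 5 0 0 4 5 2 2 8 3 5 4 0 1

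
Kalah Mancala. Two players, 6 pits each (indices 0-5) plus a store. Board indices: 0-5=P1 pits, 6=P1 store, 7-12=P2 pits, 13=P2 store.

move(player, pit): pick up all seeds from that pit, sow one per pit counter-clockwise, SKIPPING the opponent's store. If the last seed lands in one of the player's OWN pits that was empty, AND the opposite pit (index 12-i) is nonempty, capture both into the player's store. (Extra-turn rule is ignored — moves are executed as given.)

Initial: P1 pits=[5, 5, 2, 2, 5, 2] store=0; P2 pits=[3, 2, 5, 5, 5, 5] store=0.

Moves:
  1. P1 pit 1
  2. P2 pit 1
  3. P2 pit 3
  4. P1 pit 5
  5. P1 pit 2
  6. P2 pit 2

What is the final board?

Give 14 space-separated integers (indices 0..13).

Move 1: P1 pit1 -> P1=[5,0,3,3,6,3](1) P2=[3,2,5,5,5,5](0)
Move 2: P2 pit1 -> P1=[5,0,3,3,6,3](1) P2=[3,0,6,6,5,5](0)
Move 3: P2 pit3 -> P1=[6,1,4,3,6,3](1) P2=[3,0,6,0,6,6](1)
Move 4: P1 pit5 -> P1=[6,1,4,3,6,0](2) P2=[4,1,6,0,6,6](1)
Move 5: P1 pit2 -> P1=[6,1,0,4,7,1](3) P2=[4,1,6,0,6,6](1)
Move 6: P2 pit2 -> P1=[7,2,0,4,7,1](3) P2=[4,1,0,1,7,7](2)

Answer: 7 2 0 4 7 1 3 4 1 0 1 7 7 2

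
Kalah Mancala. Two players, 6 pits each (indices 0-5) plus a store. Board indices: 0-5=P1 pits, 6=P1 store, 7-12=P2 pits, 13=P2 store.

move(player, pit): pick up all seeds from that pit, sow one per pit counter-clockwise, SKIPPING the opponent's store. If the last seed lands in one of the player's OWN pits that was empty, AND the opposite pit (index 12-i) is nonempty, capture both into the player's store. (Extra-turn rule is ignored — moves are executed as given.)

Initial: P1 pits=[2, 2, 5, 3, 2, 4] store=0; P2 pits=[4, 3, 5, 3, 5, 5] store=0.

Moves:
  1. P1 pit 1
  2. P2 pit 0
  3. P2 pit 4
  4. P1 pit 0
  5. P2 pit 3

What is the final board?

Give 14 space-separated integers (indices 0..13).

Move 1: P1 pit1 -> P1=[2,0,6,4,2,4](0) P2=[4,3,5,3,5,5](0)
Move 2: P2 pit0 -> P1=[2,0,6,4,2,4](0) P2=[0,4,6,4,6,5](0)
Move 3: P2 pit4 -> P1=[3,1,7,5,2,4](0) P2=[0,4,6,4,0,6](1)
Move 4: P1 pit0 -> P1=[0,2,8,6,2,4](0) P2=[0,4,6,4,0,6](1)
Move 5: P2 pit3 -> P1=[1,2,8,6,2,4](0) P2=[0,4,6,0,1,7](2)

Answer: 1 2 8 6 2 4 0 0 4 6 0 1 7 2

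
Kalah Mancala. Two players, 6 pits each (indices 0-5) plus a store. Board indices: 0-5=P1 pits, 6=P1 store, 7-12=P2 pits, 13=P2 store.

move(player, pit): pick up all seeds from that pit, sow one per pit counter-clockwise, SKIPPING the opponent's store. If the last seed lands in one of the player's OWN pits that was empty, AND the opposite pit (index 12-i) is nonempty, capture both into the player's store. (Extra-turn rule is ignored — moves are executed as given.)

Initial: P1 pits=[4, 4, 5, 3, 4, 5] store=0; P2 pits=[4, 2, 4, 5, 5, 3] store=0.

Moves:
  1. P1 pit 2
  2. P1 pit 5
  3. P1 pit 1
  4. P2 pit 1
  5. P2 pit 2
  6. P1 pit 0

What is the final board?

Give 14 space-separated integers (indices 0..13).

Move 1: P1 pit2 -> P1=[4,4,0,4,5,6](1) P2=[5,2,4,5,5,3](0)
Move 2: P1 pit5 -> P1=[4,4,0,4,5,0](2) P2=[6,3,5,6,6,3](0)
Move 3: P1 pit1 -> P1=[4,0,1,5,6,0](9) P2=[0,3,5,6,6,3](0)
Move 4: P2 pit1 -> P1=[4,0,1,5,6,0](9) P2=[0,0,6,7,7,3](0)
Move 5: P2 pit2 -> P1=[5,1,1,5,6,0](9) P2=[0,0,0,8,8,4](1)
Move 6: P1 pit0 -> P1=[0,2,2,6,7,1](9) P2=[0,0,0,8,8,4](1)

Answer: 0 2 2 6 7 1 9 0 0 0 8 8 4 1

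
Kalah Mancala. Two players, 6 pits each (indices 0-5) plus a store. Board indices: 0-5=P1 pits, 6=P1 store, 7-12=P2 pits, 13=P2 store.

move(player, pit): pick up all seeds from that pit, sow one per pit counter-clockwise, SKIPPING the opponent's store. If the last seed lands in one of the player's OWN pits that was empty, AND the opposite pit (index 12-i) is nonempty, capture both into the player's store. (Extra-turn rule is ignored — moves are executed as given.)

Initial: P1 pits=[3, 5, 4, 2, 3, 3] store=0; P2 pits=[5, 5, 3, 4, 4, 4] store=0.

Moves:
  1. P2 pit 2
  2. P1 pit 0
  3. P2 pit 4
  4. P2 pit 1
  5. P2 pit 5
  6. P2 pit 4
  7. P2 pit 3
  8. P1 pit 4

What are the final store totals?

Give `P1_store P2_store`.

Answer: 1 7

Derivation:
Move 1: P2 pit2 -> P1=[3,5,4,2,3,3](0) P2=[5,5,0,5,5,5](0)
Move 2: P1 pit0 -> P1=[0,6,5,3,3,3](0) P2=[5,5,0,5,5,5](0)
Move 3: P2 pit4 -> P1=[1,7,6,3,3,3](0) P2=[5,5,0,5,0,6](1)
Move 4: P2 pit1 -> P1=[1,7,6,3,3,3](0) P2=[5,0,1,6,1,7](2)
Move 5: P2 pit5 -> P1=[2,8,7,4,4,4](0) P2=[5,0,1,6,1,0](3)
Move 6: P2 pit4 -> P1=[0,8,7,4,4,4](0) P2=[5,0,1,6,0,0](6)
Move 7: P2 pit3 -> P1=[1,9,8,4,4,4](0) P2=[5,0,1,0,1,1](7)
Move 8: P1 pit4 -> P1=[1,9,8,4,0,5](1) P2=[6,1,1,0,1,1](7)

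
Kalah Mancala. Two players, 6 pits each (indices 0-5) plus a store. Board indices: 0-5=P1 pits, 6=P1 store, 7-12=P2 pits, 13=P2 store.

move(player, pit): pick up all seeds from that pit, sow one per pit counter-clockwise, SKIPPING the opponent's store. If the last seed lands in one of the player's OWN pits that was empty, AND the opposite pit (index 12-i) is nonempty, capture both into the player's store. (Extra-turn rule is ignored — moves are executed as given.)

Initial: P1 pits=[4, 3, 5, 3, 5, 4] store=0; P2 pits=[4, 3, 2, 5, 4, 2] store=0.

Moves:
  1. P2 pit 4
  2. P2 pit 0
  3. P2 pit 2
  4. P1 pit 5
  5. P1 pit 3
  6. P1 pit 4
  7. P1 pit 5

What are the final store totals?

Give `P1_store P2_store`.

Answer: 4 6

Derivation:
Move 1: P2 pit4 -> P1=[5,4,5,3,5,4](0) P2=[4,3,2,5,0,3](1)
Move 2: P2 pit0 -> P1=[5,0,5,3,5,4](0) P2=[0,4,3,6,0,3](6)
Move 3: P2 pit2 -> P1=[5,0,5,3,5,4](0) P2=[0,4,0,7,1,4](6)
Move 4: P1 pit5 -> P1=[5,0,5,3,5,0](1) P2=[1,5,1,7,1,4](6)
Move 5: P1 pit3 -> P1=[5,0,5,0,6,1](2) P2=[1,5,1,7,1,4](6)
Move 6: P1 pit4 -> P1=[5,0,5,0,0,2](3) P2=[2,6,2,8,1,4](6)
Move 7: P1 pit5 -> P1=[5,0,5,0,0,0](4) P2=[3,6,2,8,1,4](6)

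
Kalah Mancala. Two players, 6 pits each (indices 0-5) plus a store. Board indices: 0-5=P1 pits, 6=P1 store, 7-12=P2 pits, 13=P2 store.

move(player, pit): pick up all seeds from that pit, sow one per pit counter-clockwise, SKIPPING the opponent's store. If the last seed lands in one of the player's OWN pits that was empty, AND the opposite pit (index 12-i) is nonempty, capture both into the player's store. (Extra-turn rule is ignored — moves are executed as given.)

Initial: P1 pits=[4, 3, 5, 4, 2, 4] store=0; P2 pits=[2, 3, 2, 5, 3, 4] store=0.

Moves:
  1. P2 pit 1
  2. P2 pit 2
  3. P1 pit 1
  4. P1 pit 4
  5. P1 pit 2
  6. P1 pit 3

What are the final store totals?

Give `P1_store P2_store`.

Answer: 3 0

Derivation:
Move 1: P2 pit1 -> P1=[4,3,5,4,2,4](0) P2=[2,0,3,6,4,4](0)
Move 2: P2 pit2 -> P1=[4,3,5,4,2,4](0) P2=[2,0,0,7,5,5](0)
Move 3: P1 pit1 -> P1=[4,0,6,5,3,4](0) P2=[2,0,0,7,5,5](0)
Move 4: P1 pit4 -> P1=[4,0,6,5,0,5](1) P2=[3,0,0,7,5,5](0)
Move 5: P1 pit2 -> P1=[4,0,0,6,1,6](2) P2=[4,1,0,7,5,5](0)
Move 6: P1 pit3 -> P1=[4,0,0,0,2,7](3) P2=[5,2,1,7,5,5](0)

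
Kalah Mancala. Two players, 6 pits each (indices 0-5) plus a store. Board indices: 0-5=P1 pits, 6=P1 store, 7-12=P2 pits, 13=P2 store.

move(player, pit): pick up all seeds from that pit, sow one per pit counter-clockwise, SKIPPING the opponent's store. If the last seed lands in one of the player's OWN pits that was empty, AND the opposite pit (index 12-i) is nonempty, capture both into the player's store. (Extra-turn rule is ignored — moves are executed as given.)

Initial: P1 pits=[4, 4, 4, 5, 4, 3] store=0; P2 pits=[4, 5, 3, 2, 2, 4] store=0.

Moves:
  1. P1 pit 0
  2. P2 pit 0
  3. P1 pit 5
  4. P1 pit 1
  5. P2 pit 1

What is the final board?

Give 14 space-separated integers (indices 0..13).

Answer: 1 1 6 7 6 1 2 1 0 5 4 4 5 1

Derivation:
Move 1: P1 pit0 -> P1=[0,5,5,6,5,3](0) P2=[4,5,3,2,2,4](0)
Move 2: P2 pit0 -> P1=[0,5,5,6,5,3](0) P2=[0,6,4,3,3,4](0)
Move 3: P1 pit5 -> P1=[0,5,5,6,5,0](1) P2=[1,7,4,3,3,4](0)
Move 4: P1 pit1 -> P1=[0,0,6,7,6,1](2) P2=[1,7,4,3,3,4](0)
Move 5: P2 pit1 -> P1=[1,1,6,7,6,1](2) P2=[1,0,5,4,4,5](1)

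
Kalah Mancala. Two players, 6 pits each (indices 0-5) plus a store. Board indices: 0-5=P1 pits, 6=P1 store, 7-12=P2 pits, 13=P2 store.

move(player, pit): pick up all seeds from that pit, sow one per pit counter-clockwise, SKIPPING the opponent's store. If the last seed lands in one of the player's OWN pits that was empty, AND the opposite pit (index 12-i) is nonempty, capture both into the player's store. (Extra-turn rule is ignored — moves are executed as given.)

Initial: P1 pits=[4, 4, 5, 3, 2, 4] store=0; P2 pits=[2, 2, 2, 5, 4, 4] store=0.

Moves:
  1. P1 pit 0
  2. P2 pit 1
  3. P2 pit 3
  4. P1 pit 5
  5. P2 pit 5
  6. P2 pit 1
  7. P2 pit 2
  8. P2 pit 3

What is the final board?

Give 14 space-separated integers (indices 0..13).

Answer: 3 7 8 5 3 0 1 3 0 0 0 7 1 3

Derivation:
Move 1: P1 pit0 -> P1=[0,5,6,4,3,4](0) P2=[2,2,2,5,4,4](0)
Move 2: P2 pit1 -> P1=[0,5,6,4,3,4](0) P2=[2,0,3,6,4,4](0)
Move 3: P2 pit3 -> P1=[1,6,7,4,3,4](0) P2=[2,0,3,0,5,5](1)
Move 4: P1 pit5 -> P1=[1,6,7,4,3,0](1) P2=[3,1,4,0,5,5](1)
Move 5: P2 pit5 -> P1=[2,7,8,5,3,0](1) P2=[3,1,4,0,5,0](2)
Move 6: P2 pit1 -> P1=[2,7,8,5,3,0](1) P2=[3,0,5,0,5,0](2)
Move 7: P2 pit2 -> P1=[3,7,8,5,3,0](1) P2=[3,0,0,1,6,1](3)
Move 8: P2 pit3 -> P1=[3,7,8,5,3,0](1) P2=[3,0,0,0,7,1](3)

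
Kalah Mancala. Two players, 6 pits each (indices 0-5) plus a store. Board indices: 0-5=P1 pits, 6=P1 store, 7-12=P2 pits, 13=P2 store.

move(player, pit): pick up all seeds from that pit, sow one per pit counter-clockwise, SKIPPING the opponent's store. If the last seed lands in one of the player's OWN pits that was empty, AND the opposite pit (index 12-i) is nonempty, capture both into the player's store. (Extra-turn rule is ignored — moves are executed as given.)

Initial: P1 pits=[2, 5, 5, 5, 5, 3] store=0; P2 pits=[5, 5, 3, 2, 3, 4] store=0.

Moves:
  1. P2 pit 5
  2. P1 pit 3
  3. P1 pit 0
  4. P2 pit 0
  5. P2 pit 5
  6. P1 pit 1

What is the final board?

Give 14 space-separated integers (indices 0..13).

Move 1: P2 pit5 -> P1=[3,6,6,5,5,3](0) P2=[5,5,3,2,3,0](1)
Move 2: P1 pit3 -> P1=[3,6,6,0,6,4](1) P2=[6,6,3,2,3,0](1)
Move 3: P1 pit0 -> P1=[0,7,7,0,6,4](5) P2=[6,6,0,2,3,0](1)
Move 4: P2 pit0 -> P1=[0,7,7,0,6,4](5) P2=[0,7,1,3,4,1](2)
Move 5: P2 pit5 -> P1=[0,7,7,0,6,4](5) P2=[0,7,1,3,4,0](3)
Move 6: P1 pit1 -> P1=[0,0,8,1,7,5](6) P2=[1,8,1,3,4,0](3)

Answer: 0 0 8 1 7 5 6 1 8 1 3 4 0 3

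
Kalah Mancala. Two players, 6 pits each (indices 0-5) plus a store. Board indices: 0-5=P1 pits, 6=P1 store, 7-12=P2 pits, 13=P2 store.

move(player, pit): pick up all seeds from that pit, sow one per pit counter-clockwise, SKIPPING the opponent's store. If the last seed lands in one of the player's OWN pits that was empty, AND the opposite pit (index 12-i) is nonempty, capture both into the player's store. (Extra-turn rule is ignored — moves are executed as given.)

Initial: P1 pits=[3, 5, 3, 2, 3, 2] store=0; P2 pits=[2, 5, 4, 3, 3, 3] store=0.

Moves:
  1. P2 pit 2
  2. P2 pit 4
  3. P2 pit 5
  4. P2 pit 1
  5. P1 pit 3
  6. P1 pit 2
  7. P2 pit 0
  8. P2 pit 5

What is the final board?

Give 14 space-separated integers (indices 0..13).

Answer: 5 7 0 1 5 4 2 0 1 2 5 1 0 5

Derivation:
Move 1: P2 pit2 -> P1=[3,5,3,2,3,2](0) P2=[2,5,0,4,4,4](1)
Move 2: P2 pit4 -> P1=[4,6,3,2,3,2](0) P2=[2,5,0,4,0,5](2)
Move 3: P2 pit5 -> P1=[5,7,4,3,3,2](0) P2=[2,5,0,4,0,0](3)
Move 4: P2 pit1 -> P1=[5,7,4,3,3,2](0) P2=[2,0,1,5,1,1](4)
Move 5: P1 pit3 -> P1=[5,7,4,0,4,3](1) P2=[2,0,1,5,1,1](4)
Move 6: P1 pit2 -> P1=[5,7,0,1,5,4](2) P2=[2,0,1,5,1,1](4)
Move 7: P2 pit0 -> P1=[5,7,0,1,5,4](2) P2=[0,1,2,5,1,1](4)
Move 8: P2 pit5 -> P1=[5,7,0,1,5,4](2) P2=[0,1,2,5,1,0](5)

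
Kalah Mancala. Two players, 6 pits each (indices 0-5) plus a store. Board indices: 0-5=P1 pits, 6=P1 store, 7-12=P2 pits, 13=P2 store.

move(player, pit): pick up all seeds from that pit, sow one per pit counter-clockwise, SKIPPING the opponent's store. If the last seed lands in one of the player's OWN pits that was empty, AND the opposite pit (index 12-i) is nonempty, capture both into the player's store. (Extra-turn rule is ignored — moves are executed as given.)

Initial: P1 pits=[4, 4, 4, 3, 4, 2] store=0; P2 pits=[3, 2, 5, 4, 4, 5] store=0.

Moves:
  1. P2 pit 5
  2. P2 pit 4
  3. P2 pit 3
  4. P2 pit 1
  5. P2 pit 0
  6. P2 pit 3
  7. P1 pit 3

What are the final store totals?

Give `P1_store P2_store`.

Answer: 1 9

Derivation:
Move 1: P2 pit5 -> P1=[5,5,5,4,4,2](0) P2=[3,2,5,4,4,0](1)
Move 2: P2 pit4 -> P1=[6,6,5,4,4,2](0) P2=[3,2,5,4,0,1](2)
Move 3: P2 pit3 -> P1=[7,6,5,4,4,2](0) P2=[3,2,5,0,1,2](3)
Move 4: P2 pit1 -> P1=[7,6,0,4,4,2](0) P2=[3,0,6,0,1,2](9)
Move 5: P2 pit0 -> P1=[7,6,0,4,4,2](0) P2=[0,1,7,1,1,2](9)
Move 6: P2 pit3 -> P1=[7,6,0,4,4,2](0) P2=[0,1,7,0,2,2](9)
Move 7: P1 pit3 -> P1=[7,6,0,0,5,3](1) P2=[1,1,7,0,2,2](9)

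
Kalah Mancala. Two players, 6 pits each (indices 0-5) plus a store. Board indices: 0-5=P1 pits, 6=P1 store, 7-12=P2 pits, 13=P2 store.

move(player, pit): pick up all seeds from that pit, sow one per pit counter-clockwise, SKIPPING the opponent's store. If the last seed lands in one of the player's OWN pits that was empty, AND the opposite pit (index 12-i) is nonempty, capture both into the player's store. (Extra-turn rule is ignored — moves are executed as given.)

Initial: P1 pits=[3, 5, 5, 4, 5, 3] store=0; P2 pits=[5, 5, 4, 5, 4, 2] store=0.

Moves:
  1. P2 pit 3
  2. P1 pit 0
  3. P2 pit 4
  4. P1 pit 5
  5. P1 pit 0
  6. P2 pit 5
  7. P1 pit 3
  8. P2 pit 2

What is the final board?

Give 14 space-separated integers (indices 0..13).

Move 1: P2 pit3 -> P1=[4,6,5,4,5,3](0) P2=[5,5,4,0,5,3](1)
Move 2: P1 pit0 -> P1=[0,7,6,5,6,3](0) P2=[5,5,4,0,5,3](1)
Move 3: P2 pit4 -> P1=[1,8,7,5,6,3](0) P2=[5,5,4,0,0,4](2)
Move 4: P1 pit5 -> P1=[1,8,7,5,6,0](1) P2=[6,6,4,0,0,4](2)
Move 5: P1 pit0 -> P1=[0,9,7,5,6,0](1) P2=[6,6,4,0,0,4](2)
Move 6: P2 pit5 -> P1=[1,10,8,5,6,0](1) P2=[6,6,4,0,0,0](3)
Move 7: P1 pit3 -> P1=[1,10,8,0,7,1](2) P2=[7,7,4,0,0,0](3)
Move 8: P2 pit2 -> P1=[1,10,8,0,7,1](2) P2=[7,7,0,1,1,1](4)

Answer: 1 10 8 0 7 1 2 7 7 0 1 1 1 4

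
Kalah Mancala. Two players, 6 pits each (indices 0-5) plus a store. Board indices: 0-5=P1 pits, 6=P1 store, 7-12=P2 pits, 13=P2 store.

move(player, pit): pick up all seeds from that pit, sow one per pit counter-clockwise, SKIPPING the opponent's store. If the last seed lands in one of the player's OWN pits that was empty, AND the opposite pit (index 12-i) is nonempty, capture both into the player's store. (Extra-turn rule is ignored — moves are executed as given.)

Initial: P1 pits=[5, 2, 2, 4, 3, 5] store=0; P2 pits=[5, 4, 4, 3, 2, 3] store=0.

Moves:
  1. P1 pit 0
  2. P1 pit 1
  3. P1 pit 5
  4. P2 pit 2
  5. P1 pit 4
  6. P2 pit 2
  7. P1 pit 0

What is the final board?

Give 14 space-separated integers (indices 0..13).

Move 1: P1 pit0 -> P1=[0,3,3,5,4,6](0) P2=[5,4,4,3,2,3](0)
Move 2: P1 pit1 -> P1=[0,0,4,6,5,6](0) P2=[5,4,4,3,2,3](0)
Move 3: P1 pit5 -> P1=[0,0,4,6,5,0](1) P2=[6,5,5,4,3,3](0)
Move 4: P2 pit2 -> P1=[1,0,4,6,5,0](1) P2=[6,5,0,5,4,4](1)
Move 5: P1 pit4 -> P1=[1,0,4,6,0,1](2) P2=[7,6,1,5,4,4](1)
Move 6: P2 pit2 -> P1=[1,0,4,6,0,1](2) P2=[7,6,0,6,4,4](1)
Move 7: P1 pit0 -> P1=[0,0,4,6,0,1](7) P2=[7,6,0,6,0,4](1)

Answer: 0 0 4 6 0 1 7 7 6 0 6 0 4 1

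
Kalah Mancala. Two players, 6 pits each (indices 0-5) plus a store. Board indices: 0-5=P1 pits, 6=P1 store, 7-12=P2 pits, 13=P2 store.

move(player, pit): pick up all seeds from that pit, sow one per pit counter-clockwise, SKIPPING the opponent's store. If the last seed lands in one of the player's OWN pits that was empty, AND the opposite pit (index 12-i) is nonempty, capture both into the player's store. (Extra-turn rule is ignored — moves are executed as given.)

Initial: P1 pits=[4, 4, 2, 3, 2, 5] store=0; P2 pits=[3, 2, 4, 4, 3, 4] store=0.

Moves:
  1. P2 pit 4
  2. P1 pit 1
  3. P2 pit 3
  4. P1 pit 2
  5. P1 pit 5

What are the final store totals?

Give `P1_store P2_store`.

Answer: 1 2

Derivation:
Move 1: P2 pit4 -> P1=[5,4,2,3,2,5](0) P2=[3,2,4,4,0,5](1)
Move 2: P1 pit1 -> P1=[5,0,3,4,3,6](0) P2=[3,2,4,4,0,5](1)
Move 3: P2 pit3 -> P1=[6,0,3,4,3,6](0) P2=[3,2,4,0,1,6](2)
Move 4: P1 pit2 -> P1=[6,0,0,5,4,7](0) P2=[3,2,4,0,1,6](2)
Move 5: P1 pit5 -> P1=[6,0,0,5,4,0](1) P2=[4,3,5,1,2,7](2)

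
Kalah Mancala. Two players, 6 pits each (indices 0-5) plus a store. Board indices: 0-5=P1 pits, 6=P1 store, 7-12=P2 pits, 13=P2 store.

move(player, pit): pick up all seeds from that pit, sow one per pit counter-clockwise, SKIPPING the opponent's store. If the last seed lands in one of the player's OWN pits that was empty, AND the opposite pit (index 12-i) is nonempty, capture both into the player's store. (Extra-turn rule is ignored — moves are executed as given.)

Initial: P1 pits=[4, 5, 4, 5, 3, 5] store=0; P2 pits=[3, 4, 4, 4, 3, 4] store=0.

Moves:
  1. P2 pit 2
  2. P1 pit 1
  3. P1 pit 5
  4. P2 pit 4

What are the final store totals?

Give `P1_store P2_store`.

Answer: 2 2

Derivation:
Move 1: P2 pit2 -> P1=[4,5,4,5,3,5](0) P2=[3,4,0,5,4,5](1)
Move 2: P1 pit1 -> P1=[4,0,5,6,4,6](1) P2=[3,4,0,5,4,5](1)
Move 3: P1 pit5 -> P1=[4,0,5,6,4,0](2) P2=[4,5,1,6,5,5](1)
Move 4: P2 pit4 -> P1=[5,1,6,6,4,0](2) P2=[4,5,1,6,0,6](2)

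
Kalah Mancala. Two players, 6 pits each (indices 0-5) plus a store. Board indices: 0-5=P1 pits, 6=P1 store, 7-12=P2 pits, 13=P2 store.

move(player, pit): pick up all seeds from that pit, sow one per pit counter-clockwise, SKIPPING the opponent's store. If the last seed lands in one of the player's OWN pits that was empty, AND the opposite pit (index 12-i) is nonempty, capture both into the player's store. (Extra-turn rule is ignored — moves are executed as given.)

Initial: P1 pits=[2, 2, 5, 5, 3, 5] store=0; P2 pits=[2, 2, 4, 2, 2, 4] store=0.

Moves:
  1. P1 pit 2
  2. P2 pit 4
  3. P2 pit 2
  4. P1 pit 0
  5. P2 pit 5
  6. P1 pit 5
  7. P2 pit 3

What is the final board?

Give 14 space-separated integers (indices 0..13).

Answer: 1 4 1 7 5 0 6 4 3 1 0 3 0 3

Derivation:
Move 1: P1 pit2 -> P1=[2,2,0,6,4,6](1) P2=[3,2,4,2,2,4](0)
Move 2: P2 pit4 -> P1=[2,2,0,6,4,6](1) P2=[3,2,4,2,0,5](1)
Move 3: P2 pit2 -> P1=[2,2,0,6,4,6](1) P2=[3,2,0,3,1,6](2)
Move 4: P1 pit0 -> P1=[0,3,0,6,4,6](5) P2=[3,2,0,0,1,6](2)
Move 5: P2 pit5 -> P1=[1,4,1,7,5,6](5) P2=[3,2,0,0,1,0](3)
Move 6: P1 pit5 -> P1=[1,4,1,7,5,0](6) P2=[4,3,1,1,2,0](3)
Move 7: P2 pit3 -> P1=[1,4,1,7,5,0](6) P2=[4,3,1,0,3,0](3)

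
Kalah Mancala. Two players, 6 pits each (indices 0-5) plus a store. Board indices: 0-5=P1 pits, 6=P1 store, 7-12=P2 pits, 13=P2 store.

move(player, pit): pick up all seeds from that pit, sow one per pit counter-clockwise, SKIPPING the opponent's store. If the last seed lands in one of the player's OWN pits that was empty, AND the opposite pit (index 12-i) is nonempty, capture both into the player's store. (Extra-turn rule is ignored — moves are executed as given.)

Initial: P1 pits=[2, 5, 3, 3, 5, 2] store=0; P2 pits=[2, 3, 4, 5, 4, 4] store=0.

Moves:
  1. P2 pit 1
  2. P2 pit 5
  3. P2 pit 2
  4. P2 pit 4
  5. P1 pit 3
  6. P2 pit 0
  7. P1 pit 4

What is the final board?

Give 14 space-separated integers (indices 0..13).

Answer: 5 7 5 0 0 4 2 1 2 2 9 0 2 3

Derivation:
Move 1: P2 pit1 -> P1=[2,5,3,3,5,2](0) P2=[2,0,5,6,5,4](0)
Move 2: P2 pit5 -> P1=[3,6,4,3,5,2](0) P2=[2,0,5,6,5,0](1)
Move 3: P2 pit2 -> P1=[4,6,4,3,5,2](0) P2=[2,0,0,7,6,1](2)
Move 4: P2 pit4 -> P1=[5,7,5,4,5,2](0) P2=[2,0,0,7,0,2](3)
Move 5: P1 pit3 -> P1=[5,7,5,0,6,3](1) P2=[3,0,0,7,0,2](3)
Move 6: P2 pit0 -> P1=[5,7,5,0,6,3](1) P2=[0,1,1,8,0,2](3)
Move 7: P1 pit4 -> P1=[5,7,5,0,0,4](2) P2=[1,2,2,9,0,2](3)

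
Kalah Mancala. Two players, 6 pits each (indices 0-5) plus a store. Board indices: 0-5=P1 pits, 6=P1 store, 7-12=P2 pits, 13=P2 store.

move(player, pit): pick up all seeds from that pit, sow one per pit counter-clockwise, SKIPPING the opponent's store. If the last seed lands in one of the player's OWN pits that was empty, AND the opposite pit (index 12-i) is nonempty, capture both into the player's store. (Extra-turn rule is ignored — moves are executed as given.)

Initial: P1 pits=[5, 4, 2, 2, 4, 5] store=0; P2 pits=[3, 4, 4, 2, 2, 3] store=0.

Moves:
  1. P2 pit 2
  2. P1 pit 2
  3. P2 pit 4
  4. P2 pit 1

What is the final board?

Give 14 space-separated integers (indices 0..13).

Answer: 6 4 0 3 5 5 0 3 0 1 4 1 6 2

Derivation:
Move 1: P2 pit2 -> P1=[5,4,2,2,4,5](0) P2=[3,4,0,3,3,4](1)
Move 2: P1 pit2 -> P1=[5,4,0,3,5,5](0) P2=[3,4,0,3,3,4](1)
Move 3: P2 pit4 -> P1=[6,4,0,3,5,5](0) P2=[3,4,0,3,0,5](2)
Move 4: P2 pit1 -> P1=[6,4,0,3,5,5](0) P2=[3,0,1,4,1,6](2)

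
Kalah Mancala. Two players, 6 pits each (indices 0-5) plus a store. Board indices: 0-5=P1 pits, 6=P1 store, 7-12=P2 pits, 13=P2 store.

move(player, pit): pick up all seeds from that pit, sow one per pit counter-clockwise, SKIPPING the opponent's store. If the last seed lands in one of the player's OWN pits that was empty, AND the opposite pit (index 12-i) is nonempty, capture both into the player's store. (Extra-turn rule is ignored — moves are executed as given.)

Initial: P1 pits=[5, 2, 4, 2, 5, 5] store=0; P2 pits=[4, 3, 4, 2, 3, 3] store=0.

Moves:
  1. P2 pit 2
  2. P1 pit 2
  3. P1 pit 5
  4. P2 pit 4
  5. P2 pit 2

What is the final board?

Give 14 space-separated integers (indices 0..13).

Answer: 6 3 1 3 6 0 2 5 4 0 5 0 5 2

Derivation:
Move 1: P2 pit2 -> P1=[5,2,4,2,5,5](0) P2=[4,3,0,3,4,4](1)
Move 2: P1 pit2 -> P1=[5,2,0,3,6,6](1) P2=[4,3,0,3,4,4](1)
Move 3: P1 pit5 -> P1=[5,2,0,3,6,0](2) P2=[5,4,1,4,5,4](1)
Move 4: P2 pit4 -> P1=[6,3,1,3,6,0](2) P2=[5,4,1,4,0,5](2)
Move 5: P2 pit2 -> P1=[6,3,1,3,6,0](2) P2=[5,4,0,5,0,5](2)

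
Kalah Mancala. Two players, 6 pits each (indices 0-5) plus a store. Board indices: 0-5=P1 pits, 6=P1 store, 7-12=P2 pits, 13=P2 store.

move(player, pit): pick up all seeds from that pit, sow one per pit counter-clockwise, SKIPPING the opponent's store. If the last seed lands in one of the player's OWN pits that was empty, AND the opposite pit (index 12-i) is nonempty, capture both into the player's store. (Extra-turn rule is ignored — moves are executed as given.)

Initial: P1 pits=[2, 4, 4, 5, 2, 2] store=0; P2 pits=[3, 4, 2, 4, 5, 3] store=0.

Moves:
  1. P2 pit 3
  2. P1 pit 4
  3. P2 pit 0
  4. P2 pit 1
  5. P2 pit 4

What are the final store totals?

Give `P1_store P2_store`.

Move 1: P2 pit3 -> P1=[3,4,4,5,2,2](0) P2=[3,4,2,0,6,4](1)
Move 2: P1 pit4 -> P1=[3,4,4,5,0,3](1) P2=[3,4,2,0,6,4](1)
Move 3: P2 pit0 -> P1=[3,4,0,5,0,3](1) P2=[0,5,3,0,6,4](6)
Move 4: P2 pit1 -> P1=[3,4,0,5,0,3](1) P2=[0,0,4,1,7,5](7)
Move 5: P2 pit4 -> P1=[4,5,1,6,1,3](1) P2=[0,0,4,1,0,6](8)

Answer: 1 8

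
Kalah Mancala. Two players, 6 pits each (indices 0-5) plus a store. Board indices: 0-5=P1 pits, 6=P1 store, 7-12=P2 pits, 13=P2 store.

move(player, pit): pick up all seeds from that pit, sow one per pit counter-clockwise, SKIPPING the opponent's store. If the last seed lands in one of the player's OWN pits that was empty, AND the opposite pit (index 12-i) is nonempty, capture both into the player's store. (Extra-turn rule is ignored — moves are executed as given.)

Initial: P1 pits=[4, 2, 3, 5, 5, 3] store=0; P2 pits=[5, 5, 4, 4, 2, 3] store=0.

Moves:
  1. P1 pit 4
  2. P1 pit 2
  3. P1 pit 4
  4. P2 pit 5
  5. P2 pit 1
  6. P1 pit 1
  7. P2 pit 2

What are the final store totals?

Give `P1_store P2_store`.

Answer: 1 3

Derivation:
Move 1: P1 pit4 -> P1=[4,2,3,5,0,4](1) P2=[6,6,5,4,2,3](0)
Move 2: P1 pit2 -> P1=[4,2,0,6,1,5](1) P2=[6,6,5,4,2,3](0)
Move 3: P1 pit4 -> P1=[4,2,0,6,0,6](1) P2=[6,6,5,4,2,3](0)
Move 4: P2 pit5 -> P1=[5,3,0,6,0,6](1) P2=[6,6,5,4,2,0](1)
Move 5: P2 pit1 -> P1=[6,3,0,6,0,6](1) P2=[6,0,6,5,3,1](2)
Move 6: P1 pit1 -> P1=[6,0,1,7,1,6](1) P2=[6,0,6,5,3,1](2)
Move 7: P2 pit2 -> P1=[7,1,1,7,1,6](1) P2=[6,0,0,6,4,2](3)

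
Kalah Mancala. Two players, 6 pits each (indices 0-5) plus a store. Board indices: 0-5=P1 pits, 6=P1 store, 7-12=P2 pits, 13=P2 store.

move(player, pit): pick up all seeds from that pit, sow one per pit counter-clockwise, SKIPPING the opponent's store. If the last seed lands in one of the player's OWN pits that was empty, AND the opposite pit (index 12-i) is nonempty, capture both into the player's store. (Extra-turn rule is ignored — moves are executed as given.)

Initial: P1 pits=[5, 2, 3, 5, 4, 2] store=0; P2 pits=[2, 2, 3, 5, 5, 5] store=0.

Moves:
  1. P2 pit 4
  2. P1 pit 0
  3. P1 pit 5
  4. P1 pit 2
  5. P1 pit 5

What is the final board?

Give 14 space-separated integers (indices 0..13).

Answer: 0 4 0 7 6 0 4 4 3 3 5 0 6 1

Derivation:
Move 1: P2 pit4 -> P1=[6,3,4,5,4,2](0) P2=[2,2,3,5,0,6](1)
Move 2: P1 pit0 -> P1=[0,4,5,6,5,3](1) P2=[2,2,3,5,0,6](1)
Move 3: P1 pit5 -> P1=[0,4,5,6,5,0](2) P2=[3,3,3,5,0,6](1)
Move 4: P1 pit2 -> P1=[0,4,0,7,6,1](3) P2=[4,3,3,5,0,6](1)
Move 5: P1 pit5 -> P1=[0,4,0,7,6,0](4) P2=[4,3,3,5,0,6](1)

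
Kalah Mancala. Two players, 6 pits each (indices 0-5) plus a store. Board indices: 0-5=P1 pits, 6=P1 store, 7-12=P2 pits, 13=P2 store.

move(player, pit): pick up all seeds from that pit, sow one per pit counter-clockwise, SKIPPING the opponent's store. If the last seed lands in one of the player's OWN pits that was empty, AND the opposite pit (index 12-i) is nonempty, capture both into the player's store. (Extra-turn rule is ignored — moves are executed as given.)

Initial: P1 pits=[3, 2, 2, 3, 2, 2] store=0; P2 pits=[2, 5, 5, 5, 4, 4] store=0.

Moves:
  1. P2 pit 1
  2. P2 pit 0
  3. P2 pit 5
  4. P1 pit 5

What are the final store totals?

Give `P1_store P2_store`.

Move 1: P2 pit1 -> P1=[3,2,2,3,2,2](0) P2=[2,0,6,6,5,5](1)
Move 2: P2 pit0 -> P1=[3,2,2,3,2,2](0) P2=[0,1,7,6,5,5](1)
Move 3: P2 pit5 -> P1=[4,3,3,4,2,2](0) P2=[0,1,7,6,5,0](2)
Move 4: P1 pit5 -> P1=[4,3,3,4,2,0](1) P2=[1,1,7,6,5,0](2)

Answer: 1 2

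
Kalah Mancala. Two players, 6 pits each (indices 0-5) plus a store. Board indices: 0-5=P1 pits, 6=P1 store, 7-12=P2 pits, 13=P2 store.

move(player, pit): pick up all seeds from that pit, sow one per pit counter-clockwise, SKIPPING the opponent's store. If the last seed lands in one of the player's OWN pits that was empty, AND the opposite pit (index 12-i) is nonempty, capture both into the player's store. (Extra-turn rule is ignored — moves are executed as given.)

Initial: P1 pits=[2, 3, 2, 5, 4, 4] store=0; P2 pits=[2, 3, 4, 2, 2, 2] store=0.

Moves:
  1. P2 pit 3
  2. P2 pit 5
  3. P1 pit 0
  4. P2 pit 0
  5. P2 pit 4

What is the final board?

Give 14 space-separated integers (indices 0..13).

Answer: 1 5 3 6 4 4 0 0 4 5 0 0 1 2

Derivation:
Move 1: P2 pit3 -> P1=[2,3,2,5,4,4](0) P2=[2,3,4,0,3,3](0)
Move 2: P2 pit5 -> P1=[3,4,2,5,4,4](0) P2=[2,3,4,0,3,0](1)
Move 3: P1 pit0 -> P1=[0,5,3,6,4,4](0) P2=[2,3,4,0,3,0](1)
Move 4: P2 pit0 -> P1=[0,5,3,6,4,4](0) P2=[0,4,5,0,3,0](1)
Move 5: P2 pit4 -> P1=[1,5,3,6,4,4](0) P2=[0,4,5,0,0,1](2)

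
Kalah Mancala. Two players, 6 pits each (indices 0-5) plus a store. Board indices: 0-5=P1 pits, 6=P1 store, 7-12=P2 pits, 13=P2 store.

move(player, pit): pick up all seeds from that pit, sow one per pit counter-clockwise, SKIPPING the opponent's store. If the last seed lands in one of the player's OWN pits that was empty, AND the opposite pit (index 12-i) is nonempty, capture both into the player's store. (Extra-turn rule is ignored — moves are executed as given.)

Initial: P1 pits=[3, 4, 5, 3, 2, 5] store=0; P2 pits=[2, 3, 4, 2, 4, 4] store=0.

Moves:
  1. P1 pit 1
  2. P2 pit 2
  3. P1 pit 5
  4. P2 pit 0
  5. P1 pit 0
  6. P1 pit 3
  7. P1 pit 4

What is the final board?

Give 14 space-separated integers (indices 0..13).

Answer: 0 1 7 0 0 2 3 2 7 2 5 6 5 1

Derivation:
Move 1: P1 pit1 -> P1=[3,0,6,4,3,6](0) P2=[2,3,4,2,4,4](0)
Move 2: P2 pit2 -> P1=[3,0,6,4,3,6](0) P2=[2,3,0,3,5,5](1)
Move 3: P1 pit5 -> P1=[3,0,6,4,3,0](1) P2=[3,4,1,4,6,5](1)
Move 4: P2 pit0 -> P1=[3,0,6,4,3,0](1) P2=[0,5,2,5,6,5](1)
Move 5: P1 pit0 -> P1=[0,1,7,5,3,0](1) P2=[0,5,2,5,6,5](1)
Move 6: P1 pit3 -> P1=[0,1,7,0,4,1](2) P2=[1,6,2,5,6,5](1)
Move 7: P1 pit4 -> P1=[0,1,7,0,0,2](3) P2=[2,7,2,5,6,5](1)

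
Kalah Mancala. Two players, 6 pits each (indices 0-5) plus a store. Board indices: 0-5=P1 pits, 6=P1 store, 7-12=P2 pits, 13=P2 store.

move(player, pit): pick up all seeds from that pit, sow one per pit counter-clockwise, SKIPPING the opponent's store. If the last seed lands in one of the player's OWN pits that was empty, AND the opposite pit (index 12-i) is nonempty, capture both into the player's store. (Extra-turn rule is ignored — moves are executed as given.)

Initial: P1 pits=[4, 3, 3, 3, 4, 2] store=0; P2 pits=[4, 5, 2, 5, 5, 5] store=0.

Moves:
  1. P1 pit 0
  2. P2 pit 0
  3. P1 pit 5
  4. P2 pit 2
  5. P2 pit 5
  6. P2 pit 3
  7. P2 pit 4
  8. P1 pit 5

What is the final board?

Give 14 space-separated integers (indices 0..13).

Move 1: P1 pit0 -> P1=[0,4,4,4,5,2](0) P2=[4,5,2,5,5,5](0)
Move 2: P2 pit0 -> P1=[0,4,4,4,5,2](0) P2=[0,6,3,6,6,5](0)
Move 3: P1 pit5 -> P1=[0,4,4,4,5,0](1) P2=[1,6,3,6,6,5](0)
Move 4: P2 pit2 -> P1=[0,4,4,4,5,0](1) P2=[1,6,0,7,7,6](0)
Move 5: P2 pit5 -> P1=[1,5,5,5,6,0](1) P2=[1,6,0,7,7,0](1)
Move 6: P2 pit3 -> P1=[2,6,6,6,6,0](1) P2=[1,6,0,0,8,1](2)
Move 7: P2 pit4 -> P1=[3,7,7,7,7,1](1) P2=[1,6,0,0,0,2](3)
Move 8: P1 pit5 -> P1=[3,7,7,7,7,0](2) P2=[1,6,0,0,0,2](3)

Answer: 3 7 7 7 7 0 2 1 6 0 0 0 2 3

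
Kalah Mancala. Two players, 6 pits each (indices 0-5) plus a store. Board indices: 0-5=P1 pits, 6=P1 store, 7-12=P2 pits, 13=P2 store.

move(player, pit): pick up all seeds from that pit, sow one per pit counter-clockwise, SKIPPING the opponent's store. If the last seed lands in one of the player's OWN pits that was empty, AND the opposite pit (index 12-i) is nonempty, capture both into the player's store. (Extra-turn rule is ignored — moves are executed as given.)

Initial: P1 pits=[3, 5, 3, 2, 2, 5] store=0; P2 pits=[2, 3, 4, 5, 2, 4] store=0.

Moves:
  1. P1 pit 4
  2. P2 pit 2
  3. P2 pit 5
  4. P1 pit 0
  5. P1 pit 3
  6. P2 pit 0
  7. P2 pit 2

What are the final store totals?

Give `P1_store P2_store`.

Move 1: P1 pit4 -> P1=[3,5,3,2,0,6](1) P2=[2,3,4,5,2,4](0)
Move 2: P2 pit2 -> P1=[3,5,3,2,0,6](1) P2=[2,3,0,6,3,5](1)
Move 3: P2 pit5 -> P1=[4,6,4,3,0,6](1) P2=[2,3,0,6,3,0](2)
Move 4: P1 pit0 -> P1=[0,7,5,4,0,6](5) P2=[2,0,0,6,3,0](2)
Move 5: P1 pit3 -> P1=[0,7,5,0,1,7](6) P2=[3,0,0,6,3,0](2)
Move 6: P2 pit0 -> P1=[0,7,5,0,1,7](6) P2=[0,1,1,7,3,0](2)
Move 7: P2 pit2 -> P1=[0,7,5,0,1,7](6) P2=[0,1,0,8,3,0](2)

Answer: 6 2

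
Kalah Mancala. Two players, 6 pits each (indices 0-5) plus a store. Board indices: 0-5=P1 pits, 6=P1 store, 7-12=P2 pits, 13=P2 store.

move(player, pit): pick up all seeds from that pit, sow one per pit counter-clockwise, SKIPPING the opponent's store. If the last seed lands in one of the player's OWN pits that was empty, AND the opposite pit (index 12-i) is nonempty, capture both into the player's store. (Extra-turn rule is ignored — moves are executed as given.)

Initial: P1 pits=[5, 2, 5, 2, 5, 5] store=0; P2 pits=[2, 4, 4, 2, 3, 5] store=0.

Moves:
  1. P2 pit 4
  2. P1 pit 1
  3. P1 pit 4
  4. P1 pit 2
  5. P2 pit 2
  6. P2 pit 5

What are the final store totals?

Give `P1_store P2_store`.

Move 1: P2 pit4 -> P1=[6,2,5,2,5,5](0) P2=[2,4,4,2,0,6](1)
Move 2: P1 pit1 -> P1=[6,0,6,3,5,5](0) P2=[2,4,4,2,0,6](1)
Move 3: P1 pit4 -> P1=[6,0,6,3,0,6](1) P2=[3,5,5,2,0,6](1)
Move 4: P1 pit2 -> P1=[6,0,0,4,1,7](2) P2=[4,6,5,2,0,6](1)
Move 5: P2 pit2 -> P1=[7,0,0,4,1,7](2) P2=[4,6,0,3,1,7](2)
Move 6: P2 pit5 -> P1=[8,1,1,5,2,8](2) P2=[4,6,0,3,1,0](3)

Answer: 2 3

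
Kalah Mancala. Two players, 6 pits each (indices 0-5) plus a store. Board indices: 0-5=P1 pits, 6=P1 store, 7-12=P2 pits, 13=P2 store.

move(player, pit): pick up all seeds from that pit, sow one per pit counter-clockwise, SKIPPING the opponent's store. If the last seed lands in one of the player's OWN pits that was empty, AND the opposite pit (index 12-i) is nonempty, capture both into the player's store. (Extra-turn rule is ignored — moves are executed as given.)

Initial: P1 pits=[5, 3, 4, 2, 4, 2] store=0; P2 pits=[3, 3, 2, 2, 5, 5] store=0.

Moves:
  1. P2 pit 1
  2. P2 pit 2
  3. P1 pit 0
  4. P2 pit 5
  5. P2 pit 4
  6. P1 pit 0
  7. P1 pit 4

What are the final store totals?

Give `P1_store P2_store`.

Move 1: P2 pit1 -> P1=[5,3,4,2,4,2](0) P2=[3,0,3,3,6,5](0)
Move 2: P2 pit2 -> P1=[5,3,4,2,4,2](0) P2=[3,0,0,4,7,6](0)
Move 3: P1 pit0 -> P1=[0,4,5,3,5,3](0) P2=[3,0,0,4,7,6](0)
Move 4: P2 pit5 -> P1=[1,5,6,4,6,3](0) P2=[3,0,0,4,7,0](1)
Move 5: P2 pit4 -> P1=[2,6,7,5,7,3](0) P2=[3,0,0,4,0,1](2)
Move 6: P1 pit0 -> P1=[0,7,8,5,7,3](0) P2=[3,0,0,4,0,1](2)
Move 7: P1 pit4 -> P1=[0,7,8,5,0,4](1) P2=[4,1,1,5,1,1](2)

Answer: 1 2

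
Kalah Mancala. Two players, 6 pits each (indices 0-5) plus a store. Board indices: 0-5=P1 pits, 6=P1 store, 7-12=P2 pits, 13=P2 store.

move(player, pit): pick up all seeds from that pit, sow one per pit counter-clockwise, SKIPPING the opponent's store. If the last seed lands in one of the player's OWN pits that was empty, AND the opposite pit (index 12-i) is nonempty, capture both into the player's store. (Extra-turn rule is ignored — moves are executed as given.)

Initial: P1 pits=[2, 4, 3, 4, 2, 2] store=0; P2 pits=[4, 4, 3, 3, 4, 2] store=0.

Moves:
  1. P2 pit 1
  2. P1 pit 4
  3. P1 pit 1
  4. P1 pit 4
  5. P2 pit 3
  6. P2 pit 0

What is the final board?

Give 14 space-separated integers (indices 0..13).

Answer: 3 0 4 5 0 5 1 0 1 5 1 7 4 1

Derivation:
Move 1: P2 pit1 -> P1=[2,4,3,4,2,2](0) P2=[4,0,4,4,5,3](0)
Move 2: P1 pit4 -> P1=[2,4,3,4,0,3](1) P2=[4,0,4,4,5,3](0)
Move 3: P1 pit1 -> P1=[2,0,4,5,1,4](1) P2=[4,0,4,4,5,3](0)
Move 4: P1 pit4 -> P1=[2,0,4,5,0,5](1) P2=[4,0,4,4,5,3](0)
Move 5: P2 pit3 -> P1=[3,0,4,5,0,5](1) P2=[4,0,4,0,6,4](1)
Move 6: P2 pit0 -> P1=[3,0,4,5,0,5](1) P2=[0,1,5,1,7,4](1)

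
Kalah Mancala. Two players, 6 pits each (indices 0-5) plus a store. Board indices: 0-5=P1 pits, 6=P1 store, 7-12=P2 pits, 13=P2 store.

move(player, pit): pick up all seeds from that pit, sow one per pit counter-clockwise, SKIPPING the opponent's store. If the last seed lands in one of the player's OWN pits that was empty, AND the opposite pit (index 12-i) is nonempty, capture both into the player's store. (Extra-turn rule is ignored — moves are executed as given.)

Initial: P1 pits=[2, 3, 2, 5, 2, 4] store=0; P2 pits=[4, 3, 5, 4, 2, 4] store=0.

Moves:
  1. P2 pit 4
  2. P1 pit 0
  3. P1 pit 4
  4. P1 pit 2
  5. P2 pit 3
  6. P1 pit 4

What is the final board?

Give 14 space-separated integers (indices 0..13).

Answer: 1 4 0 6 0 7 1 4 3 5 0 1 6 2

Derivation:
Move 1: P2 pit4 -> P1=[2,3,2,5,2,4](0) P2=[4,3,5,4,0,5](1)
Move 2: P1 pit0 -> P1=[0,4,3,5,2,4](0) P2=[4,3,5,4,0,5](1)
Move 3: P1 pit4 -> P1=[0,4,3,5,0,5](1) P2=[4,3,5,4,0,5](1)
Move 4: P1 pit2 -> P1=[0,4,0,6,1,6](1) P2=[4,3,5,4,0,5](1)
Move 5: P2 pit3 -> P1=[1,4,0,6,1,6](1) P2=[4,3,5,0,1,6](2)
Move 6: P1 pit4 -> P1=[1,4,0,6,0,7](1) P2=[4,3,5,0,1,6](2)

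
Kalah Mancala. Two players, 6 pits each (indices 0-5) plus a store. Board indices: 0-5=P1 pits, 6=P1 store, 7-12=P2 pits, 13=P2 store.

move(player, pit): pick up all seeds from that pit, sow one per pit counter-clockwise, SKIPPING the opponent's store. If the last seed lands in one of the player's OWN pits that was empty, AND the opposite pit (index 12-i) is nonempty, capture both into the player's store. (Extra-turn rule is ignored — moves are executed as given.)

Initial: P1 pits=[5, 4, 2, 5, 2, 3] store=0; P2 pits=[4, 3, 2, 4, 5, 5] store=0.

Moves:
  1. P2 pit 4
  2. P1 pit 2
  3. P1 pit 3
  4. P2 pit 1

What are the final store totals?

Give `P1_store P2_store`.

Answer: 1 1

Derivation:
Move 1: P2 pit4 -> P1=[6,5,3,5,2,3](0) P2=[4,3,2,4,0,6](1)
Move 2: P1 pit2 -> P1=[6,5,0,6,3,4](0) P2=[4,3,2,4,0,6](1)
Move 3: P1 pit3 -> P1=[6,5,0,0,4,5](1) P2=[5,4,3,4,0,6](1)
Move 4: P2 pit1 -> P1=[6,5,0,0,4,5](1) P2=[5,0,4,5,1,7](1)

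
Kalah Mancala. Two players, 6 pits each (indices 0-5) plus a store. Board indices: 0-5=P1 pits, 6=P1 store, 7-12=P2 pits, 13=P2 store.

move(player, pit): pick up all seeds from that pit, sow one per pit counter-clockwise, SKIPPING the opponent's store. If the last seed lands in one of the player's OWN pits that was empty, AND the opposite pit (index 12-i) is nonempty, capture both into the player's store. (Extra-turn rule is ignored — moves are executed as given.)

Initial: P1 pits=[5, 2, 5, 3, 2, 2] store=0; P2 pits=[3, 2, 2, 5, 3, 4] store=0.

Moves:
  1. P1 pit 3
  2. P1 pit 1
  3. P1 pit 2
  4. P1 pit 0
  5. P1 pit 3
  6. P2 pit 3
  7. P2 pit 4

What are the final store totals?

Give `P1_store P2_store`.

Answer: 5 2

Derivation:
Move 1: P1 pit3 -> P1=[5,2,5,0,3,3](1) P2=[3,2,2,5,3,4](0)
Move 2: P1 pit1 -> P1=[5,0,6,0,3,3](4) P2=[3,2,0,5,3,4](0)
Move 3: P1 pit2 -> P1=[5,0,0,1,4,4](5) P2=[4,3,0,5,3,4](0)
Move 4: P1 pit0 -> P1=[0,1,1,2,5,5](5) P2=[4,3,0,5,3,4](0)
Move 5: P1 pit3 -> P1=[0,1,1,0,6,6](5) P2=[4,3,0,5,3,4](0)
Move 6: P2 pit3 -> P1=[1,2,1,0,6,6](5) P2=[4,3,0,0,4,5](1)
Move 7: P2 pit4 -> P1=[2,3,1,0,6,6](5) P2=[4,3,0,0,0,6](2)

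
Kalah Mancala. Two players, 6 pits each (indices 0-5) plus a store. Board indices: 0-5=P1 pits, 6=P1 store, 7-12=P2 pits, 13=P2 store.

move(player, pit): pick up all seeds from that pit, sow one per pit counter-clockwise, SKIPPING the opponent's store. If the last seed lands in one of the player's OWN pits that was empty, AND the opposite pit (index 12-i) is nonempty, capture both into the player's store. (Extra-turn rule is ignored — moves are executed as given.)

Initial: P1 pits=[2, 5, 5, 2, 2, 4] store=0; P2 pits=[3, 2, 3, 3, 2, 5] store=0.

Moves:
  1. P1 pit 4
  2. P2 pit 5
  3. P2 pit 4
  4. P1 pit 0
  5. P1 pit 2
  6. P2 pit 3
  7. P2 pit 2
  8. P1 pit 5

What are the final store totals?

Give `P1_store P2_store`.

Answer: 3 4

Derivation:
Move 1: P1 pit4 -> P1=[2,5,5,2,0,5](1) P2=[3,2,3,3,2,5](0)
Move 2: P2 pit5 -> P1=[3,6,6,3,0,5](1) P2=[3,2,3,3,2,0](1)
Move 3: P2 pit4 -> P1=[3,6,6,3,0,5](1) P2=[3,2,3,3,0,1](2)
Move 4: P1 pit0 -> P1=[0,7,7,4,0,5](1) P2=[3,2,3,3,0,1](2)
Move 5: P1 pit2 -> P1=[0,7,0,5,1,6](2) P2=[4,3,4,3,0,1](2)
Move 6: P2 pit3 -> P1=[0,7,0,5,1,6](2) P2=[4,3,4,0,1,2](3)
Move 7: P2 pit2 -> P1=[0,7,0,5,1,6](2) P2=[4,3,0,1,2,3](4)
Move 8: P1 pit5 -> P1=[0,7,0,5,1,0](3) P2=[5,4,1,2,3,3](4)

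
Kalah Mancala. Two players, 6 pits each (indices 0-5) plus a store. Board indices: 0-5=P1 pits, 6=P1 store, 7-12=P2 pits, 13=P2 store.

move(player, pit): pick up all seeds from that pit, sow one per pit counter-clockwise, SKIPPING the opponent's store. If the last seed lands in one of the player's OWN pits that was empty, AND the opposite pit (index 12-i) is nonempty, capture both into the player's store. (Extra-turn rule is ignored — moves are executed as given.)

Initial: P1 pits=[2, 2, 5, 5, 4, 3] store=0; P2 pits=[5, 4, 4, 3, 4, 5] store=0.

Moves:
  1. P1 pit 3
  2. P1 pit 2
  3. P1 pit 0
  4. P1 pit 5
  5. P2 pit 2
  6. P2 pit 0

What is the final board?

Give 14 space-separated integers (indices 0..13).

Move 1: P1 pit3 -> P1=[2,2,5,0,5,4](1) P2=[6,5,4,3,4,5](0)
Move 2: P1 pit2 -> P1=[2,2,0,1,6,5](2) P2=[7,5,4,3,4,5](0)
Move 3: P1 pit0 -> P1=[0,3,0,1,6,5](6) P2=[7,5,4,0,4,5](0)
Move 4: P1 pit5 -> P1=[0,3,0,1,6,0](7) P2=[8,6,5,1,4,5](0)
Move 5: P2 pit2 -> P1=[1,3,0,1,6,0](7) P2=[8,6,0,2,5,6](1)
Move 6: P2 pit0 -> P1=[2,4,0,1,6,0](7) P2=[0,7,1,3,6,7](2)

Answer: 2 4 0 1 6 0 7 0 7 1 3 6 7 2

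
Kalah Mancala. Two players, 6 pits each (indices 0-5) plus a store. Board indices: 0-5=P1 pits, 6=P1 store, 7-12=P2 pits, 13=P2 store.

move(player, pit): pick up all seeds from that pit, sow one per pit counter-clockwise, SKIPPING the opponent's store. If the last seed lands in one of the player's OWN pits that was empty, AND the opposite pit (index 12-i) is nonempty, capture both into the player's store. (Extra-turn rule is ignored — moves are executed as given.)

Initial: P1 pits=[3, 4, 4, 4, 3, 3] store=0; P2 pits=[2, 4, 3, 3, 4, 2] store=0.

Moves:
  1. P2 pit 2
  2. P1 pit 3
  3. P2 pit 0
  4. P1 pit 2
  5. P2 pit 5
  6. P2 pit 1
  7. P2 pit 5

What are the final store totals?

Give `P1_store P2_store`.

Move 1: P2 pit2 -> P1=[3,4,4,4,3,3](0) P2=[2,4,0,4,5,3](0)
Move 2: P1 pit3 -> P1=[3,4,4,0,4,4](1) P2=[3,4,0,4,5,3](0)
Move 3: P2 pit0 -> P1=[3,4,4,0,4,4](1) P2=[0,5,1,5,5,3](0)
Move 4: P1 pit2 -> P1=[3,4,0,1,5,5](2) P2=[0,5,1,5,5,3](0)
Move 5: P2 pit5 -> P1=[4,5,0,1,5,5](2) P2=[0,5,1,5,5,0](1)
Move 6: P2 pit1 -> P1=[4,5,0,1,5,5](2) P2=[0,0,2,6,6,1](2)
Move 7: P2 pit5 -> P1=[4,5,0,1,5,5](2) P2=[0,0,2,6,6,0](3)

Answer: 2 3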